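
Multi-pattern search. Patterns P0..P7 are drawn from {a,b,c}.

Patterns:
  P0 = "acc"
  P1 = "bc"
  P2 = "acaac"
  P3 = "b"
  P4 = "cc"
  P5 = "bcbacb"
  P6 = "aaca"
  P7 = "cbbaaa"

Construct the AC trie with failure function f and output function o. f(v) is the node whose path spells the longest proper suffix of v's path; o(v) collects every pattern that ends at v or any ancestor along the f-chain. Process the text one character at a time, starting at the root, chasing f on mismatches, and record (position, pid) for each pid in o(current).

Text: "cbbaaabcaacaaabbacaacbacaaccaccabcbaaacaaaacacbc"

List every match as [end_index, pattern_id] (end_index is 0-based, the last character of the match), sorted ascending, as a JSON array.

Build:
Trie nodes:
  n0 'ε': a→1 b→4 c→9
  n1 'a': a→15 c→2
  n2 'ac': a→6 c→3
  n3 'acc': ·  [P0 ends]
  n4 'b': c→5  [P3 ends]
  n5 'bc': b→11  [P1 ends]
  n6 'aca': a→7
  n7 'acaa': c→8
  n8 'acaac': ·  [P2 ends]
  n9 'c': b→18 c→10
  n10 'cc': ·  [P4 ends]
  n11 'bcb': a→12
  n12 'bcba': c→13
  n13 'bcbac': b→14
  n14 'bcbacb': ·  [P5 ends]
  n15 'aa': c→16
  n16 'aac': a→17
  n17 'aaca': ·  [P6 ends]
  n18 'cb': b→19
  n19 'cbb': a→20
  n20 'cbba': a→21
  n21 'cbbaa': a→22
  n22 'cbbaaa': ·  [P7 ends]

Failure links (BFS by depth):
  fail(1) 'a': from fail(0)=0 chase 'a': 0 ⇒ 0;  out=∅∪out(0)=∅
  fail(4) 'b': from fail(0)=0 chase 'b': 0 ⇒ 0;  out={3}∪out(0)={3}
  fail(9) 'c': from fail(0)=0 chase 'c': 0 ⇒ 0;  out=∅∪out(0)=∅
  fail(2) 'ac': from fail(1)=0 chase 'c': 0 ⇒ 9;  out=∅∪out(9)=∅
  fail(5) 'bc': from fail(4)=0 chase 'c': 0 ⇒ 9;  out={1}∪out(9)={1}
  fail(10) 'cc': from fail(9)=0 chase 'c': 0 ⇒ 9;  out={4}∪out(9)={4}
  fail(15) 'aa': from fail(1)=0 chase 'a': 0 ⇒ 1;  out=∅∪out(1)=∅
  fail(18) 'cb': from fail(9)=0 chase 'b': 0 ⇒ 4;  out=∅∪out(4)={3}
  fail(3) 'acc': from fail(2)=9 chase 'c': 9 ⇒ 10;  out={0}∪out(10)={0,4}
  fail(6) 'aca': from fail(2)=9 chase 'a': 9→0 ⇒ 1;  out=∅∪out(1)=∅
  fail(11) 'bcb': from fail(5)=9 chase 'b': 9 ⇒ 18;  out=∅∪out(18)={3}
  fail(16) 'aac': from fail(15)=1 chase 'c': 1 ⇒ 2;  out=∅∪out(2)=∅
  fail(19) 'cbb': from fail(18)=4 chase 'b': 4→0 ⇒ 4;  out=∅∪out(4)={3}
  fail(7) 'acaa': from fail(6)=1 chase 'a': 1 ⇒ 15;  out=∅∪out(15)=∅
  fail(12) 'bcba': from fail(11)=18 chase 'a': 18→4→0 ⇒ 1;  out=∅∪out(1)=∅
  fail(17) 'aaca': from fail(16)=2 chase 'a': 2 ⇒ 6;  out={6}∪out(6)={6}
  fail(20) 'cbba': from fail(19)=4 chase 'a': 4→0 ⇒ 1;  out=∅∪out(1)=∅
  fail(8) 'acaac': from fail(7)=15 chase 'c': 15 ⇒ 16;  out={2}∪out(16)={2}
  fail(13) 'bcbac': from fail(12)=1 chase 'c': 1 ⇒ 2;  out=∅∪out(2)=∅
  fail(21) 'cbbaa': from fail(20)=1 chase 'a': 1 ⇒ 15;  out=∅∪out(15)=∅
  fail(14) 'bcbacb': from fail(13)=2 chase 'b': 2→9 ⇒ 18;  out={5}∪out(18)={3,5}
  fail(22) 'cbbaaa': from fail(21)=15 chase 'a': 15→1 ⇒ 15;  out={7}∪out(15)={7}

Run:
[0] read 'c'  n0⇒n9
[1] read 'b'  n9⇒n18  → match P3@[1:1]
[2] read 'b'  n18⇒n19  → match P3@[2:2]
[3] read 'a'  n19⇒n20
[4] read 'a'  n20⇒n21
[5] read 'a'  n21⇒n22  → match P7@[0:5]
[6] read 'b'  n22⇒n4 (via fail)  → match P3@[6:6]
[7] read 'c'  n4⇒n5  → match P1@[6:7]
[8] read 'a'  n5⇒n1 (via fail)
[9] read 'a'  n1⇒n15
[10] read 'c'  n15⇒n16
[11] read 'a'  n16⇒n17  → match P6@[8:11]
[12] read 'a'  n17⇒n7 (via fail)
[13] read 'a'  n7⇒n15 (via fail)
[14] read 'b'  n15⇒n4 (via fail)  → match P3@[14:14]
[15] read 'b'  n4⇒n4 (via fail)  → match P3@[15:15]
[16] read 'a'  n4⇒n1 (via fail)
[17] read 'c'  n1⇒n2
[18] read 'a'  n2⇒n6
[19] read 'a'  n6⇒n7
[20] read 'c'  n7⇒n8  → match P2@[16:20]
[21] read 'b'  n8⇒n18 (via fail)  → match P3@[21:21]
[22] read 'a'  n18⇒n1 (via fail)
[23] read 'c'  n1⇒n2
[24] read 'a'  n2⇒n6
[25] read 'a'  n6⇒n7
[26] read 'c'  n7⇒n8  → match P2@[22:26]
[27] read 'c'  n8⇒n3 (via fail)  → match P0@[25:27],P4@[26:27]
[28] read 'a'  n3⇒n1 (via fail)
[29] read 'c'  n1⇒n2
[30] read 'c'  n2⇒n3  → match P0@[28:30],P4@[29:30]
[31] read 'a'  n3⇒n1 (via fail)
[32] read 'b'  n1⇒n4 (via fail)  → match P3@[32:32]
[33] read 'c'  n4⇒n5  → match P1@[32:33]
[34] read 'b'  n5⇒n11  → match P3@[34:34]
[35] read 'a'  n11⇒n12
[36] read 'a'  n12⇒n15 (via fail)
[37] read 'a'  n15⇒n15 (via fail)
[38] read 'c'  n15⇒n16
[39] read 'a'  n16⇒n17  → match P6@[36:39]
[40] read 'a'  n17⇒n7 (via fail)
[41] read 'a'  n7⇒n15 (via fail)
[42] read 'a'  n15⇒n15 (via fail)
[43] read 'c'  n15⇒n16
[44] read 'a'  n16⇒n17  → match P6@[41:44]
[45] read 'c'  n17⇒n2 (via fail)
[46] read 'b'  n2⇒n18 (via fail)  → match P3@[46:46]
[47] read 'c'  n18⇒n5 (via fail)  → match P1@[46:47]

Result: [[1,3],[2,3],[5,7],[6,3],[7,1],[11,6],[14,3],[15,3],[20,2],[21,3],[26,2],[27,0],[27,4],[30,0],[30,4],[32,3],[33,1],[34,3],[39,6],[44,6],[46,3],[47,1]]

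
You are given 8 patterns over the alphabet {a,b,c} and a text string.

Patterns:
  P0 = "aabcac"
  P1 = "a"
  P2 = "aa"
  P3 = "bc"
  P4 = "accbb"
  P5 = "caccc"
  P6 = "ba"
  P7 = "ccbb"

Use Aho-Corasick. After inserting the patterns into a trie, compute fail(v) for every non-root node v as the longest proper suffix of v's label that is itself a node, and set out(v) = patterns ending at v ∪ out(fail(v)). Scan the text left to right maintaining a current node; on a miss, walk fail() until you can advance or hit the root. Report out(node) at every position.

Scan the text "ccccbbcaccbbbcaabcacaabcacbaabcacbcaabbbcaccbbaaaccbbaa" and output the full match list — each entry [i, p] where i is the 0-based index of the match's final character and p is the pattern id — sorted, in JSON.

Construct AC machine:
Trie (insert patterns):
  n0 'ε': a→1 b→7 c→13
  n1 'a': a→2 c→9  [P1 ends]
  n2 'aa': b→3  [P2 ends]
  n3 'aab': c→4
  n4 'aabc': a→5
  n5 'aabca': c→6
  n6 'aabcac': ·  [P0 ends]
  n7 'b': a→18 c→8
  n8 'bc': ·  [P3 ends]
  n9 'ac': c→10
  n10 'acc': b→11
  n11 'accb': b→12
  n12 'accbb': ·  [P4 ends]
  n13 'c': a→14 c→19
  n14 'ca': c→15
  n15 'cac': c→16
  n16 'cacc': c→17
  n17 'caccc': ·  [P5 ends]
  n18 'ba': ·  [P6 ends]
  n19 'cc': b→20
  n20 'ccb': b→21
  n21 'ccbb': ·  [P7 ends]

Failure links (BFS by depth):
  fail(1) 'a': from fail(0)=0 chase 'a': 0 ⇒ 0;  out={1}∪out(0)={1}
  fail(7) 'b': from fail(0)=0 chase 'b': 0 ⇒ 0;  out=∅∪out(0)=∅
  fail(13) 'c': from fail(0)=0 chase 'c': 0 ⇒ 0;  out=∅∪out(0)=∅
  fail(2) 'aa': from fail(1)=0 chase 'a': 0 ⇒ 1;  out={2}∪out(1)={1,2}
  fail(8) 'bc': from fail(7)=0 chase 'c': 0 ⇒ 13;  out={3}∪out(13)={3}
  fail(9) 'ac': from fail(1)=0 chase 'c': 0 ⇒ 13;  out=∅∪out(13)=∅
  fail(14) 'ca': from fail(13)=0 chase 'a': 0 ⇒ 1;  out=∅∪out(1)={1}
  fail(18) 'ba': from fail(7)=0 chase 'a': 0 ⇒ 1;  out={6}∪out(1)={1,6}
  fail(19) 'cc': from fail(13)=0 chase 'c': 0 ⇒ 13;  out=∅∪out(13)=∅
  fail(3) 'aab': from fail(2)=1 chase 'b': 1→0 ⇒ 7;  out=∅∪out(7)=∅
  fail(10) 'acc': from fail(9)=13 chase 'c': 13 ⇒ 19;  out=∅∪out(19)=∅
  fail(15) 'cac': from fail(14)=1 chase 'c': 1 ⇒ 9;  out=∅∪out(9)=∅
  fail(20) 'ccb': from fail(19)=13 chase 'b': 13→0 ⇒ 7;  out=∅∪out(7)=∅
  fail(4) 'aabc': from fail(3)=7 chase 'c': 7 ⇒ 8;  out=∅∪out(8)={3}
  fail(11) 'accb': from fail(10)=19 chase 'b': 19 ⇒ 20;  out=∅∪out(20)=∅
  fail(16) 'cacc': from fail(15)=9 chase 'c': 9 ⇒ 10;  out=∅∪out(10)=∅
  fail(21) 'ccbb': from fail(20)=7 chase 'b': 7→0 ⇒ 7;  out={7}∪out(7)={7}
  fail(5) 'aabca': from fail(4)=8 chase 'a': 8→13 ⇒ 14;  out=∅∪out(14)={1}
  fail(12) 'accbb': from fail(11)=20 chase 'b': 20 ⇒ 21;  out={4}∪out(21)={4,7}
  fail(17) 'caccc': from fail(16)=10 chase 'c': 10→19→13 ⇒ 19;  out={5}∪out(19)={5}
  fail(6) 'aabcac': from fail(5)=14 chase 'c': 14 ⇒ 15;  out={0}∪out(15)={0}

Run:
[0] read 'c'  n0⇒n13
[1] read 'c'  n13⇒n19
[2] read 'c'  n19⇒n19 (via fail)
[3] read 'c'  n19⇒n19 (via fail)
[4] read 'b'  n19⇒n20
[5] read 'b'  n20⇒n21  ** P7@[2:5]
[6] read 'c'  n21⇒n8 (via fail)  ** P3@[5:6]
[7] read 'a'  n8⇒n14 (via fail)  ** P1@[7:7]
[8] read 'c'  n14⇒n15
[9] read 'c'  n15⇒n16
[10] read 'b'  n16⇒n11 (via fail)
[11] read 'b'  n11⇒n12  ** P4@[7:11],P7@[8:11]
[12] read 'b'  n12⇒n7 (via fail)
[13] read 'c'  n7⇒n8  ** P3@[12:13]
[14] read 'a'  n8⇒n14 (via fail)  ** P1@[14:14]
[15] read 'a'  n14⇒n2 (via fail)  ** P1@[15:15],P2@[14:15]
[16] read 'b'  n2⇒n3
[17] read 'c'  n3⇒n4  ** P3@[16:17]
[18] read 'a'  n4⇒n5  ** P1@[18:18]
[19] read 'c'  n5⇒n6  ** P0@[14:19]
[20] read 'a'  n6⇒n14 (via fail)  ** P1@[20:20]
[21] read 'a'  n14⇒n2 (via fail)  ** P1@[21:21],P2@[20:21]
[22] read 'b'  n2⇒n3
[23] read 'c'  n3⇒n4  ** P3@[22:23]
[24] read 'a'  n4⇒n5  ** P1@[24:24]
[25] read 'c'  n5⇒n6  ** P0@[20:25]
[26] read 'b'  n6⇒n7 (via fail)
[27] read 'a'  n7⇒n18  ** P1@[27:27],P6@[26:27]
[28] read 'a'  n18⇒n2 (via fail)  ** P1@[28:28],P2@[27:28]
[29] read 'b'  n2⇒n3
[30] read 'c'  n3⇒n4  ** P3@[29:30]
[31] read 'a'  n4⇒n5  ** P1@[31:31]
[32] read 'c'  n5⇒n6  ** P0@[27:32]
[33] read 'b'  n6⇒n7 (via fail)
[34] read 'c'  n7⇒n8  ** P3@[33:34]
[35] read 'a'  n8⇒n14 (via fail)  ** P1@[35:35]
[36] read 'a'  n14⇒n2 (via fail)  ** P1@[36:36],P2@[35:36]
[37] read 'b'  n2⇒n3
[38] read 'b'  n3⇒n7 (via fail)
[39] read 'b'  n7⇒n7 (via fail)
[40] read 'c'  n7⇒n8  ** P3@[39:40]
[41] read 'a'  n8⇒n14 (via fail)  ** P1@[41:41]
[42] read 'c'  n14⇒n15
[43] read 'c'  n15⇒n16
[44] read 'b'  n16⇒n11 (via fail)
[45] read 'b'  n11⇒n12  ** P4@[41:45],P7@[42:45]
[46] read 'a'  n12⇒n18 (via fail)  ** P1@[46:46],P6@[45:46]
[47] read 'a'  n18⇒n2 (via fail)  ** P1@[47:47],P2@[46:47]
[48] read 'a'  n2⇒n2 (via fail)  ** P1@[48:48],P2@[47:48]
[49] read 'c'  n2⇒n9 (via fail)
[50] read 'c'  n9⇒n10
[51] read 'b'  n10⇒n11
[52] read 'b'  n11⇒n12  ** P4@[48:52],P7@[49:52]
[53] read 'a'  n12⇒n18 (via fail)  ** P1@[53:53],P6@[52:53]
[54] read 'a'  n18⇒n2 (via fail)  ** P1@[54:54],P2@[53:54]

Matches: [[5,7],[6,3],[7,1],[11,4],[11,7],[13,3],[14,1],[15,1],[15,2],[17,3],[18,1],[19,0],[20,1],[21,1],[21,2],[23,3],[24,1],[25,0],[27,1],[27,6],[28,1],[28,2],[30,3],[31,1],[32,0],[34,3],[35,1],[36,1],[36,2],[40,3],[41,1],[45,4],[45,7],[46,1],[46,6],[47,1],[47,2],[48,1],[48,2],[52,4],[52,7],[53,1],[53,6],[54,1],[54,2]]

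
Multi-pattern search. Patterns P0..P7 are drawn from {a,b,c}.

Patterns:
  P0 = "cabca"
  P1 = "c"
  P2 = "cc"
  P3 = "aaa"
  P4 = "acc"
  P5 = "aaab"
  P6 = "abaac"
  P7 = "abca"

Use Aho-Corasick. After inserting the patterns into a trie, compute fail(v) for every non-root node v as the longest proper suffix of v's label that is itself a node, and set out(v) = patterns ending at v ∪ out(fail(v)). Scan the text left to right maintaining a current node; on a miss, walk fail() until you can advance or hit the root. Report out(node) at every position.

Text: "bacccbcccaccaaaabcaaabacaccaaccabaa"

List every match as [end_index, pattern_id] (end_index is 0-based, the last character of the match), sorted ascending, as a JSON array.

Build automaton:
Trie nodes:
  0='ε' goto a→7 c→1
  1='c' goto a→2 c→6  ←P1
  2='ca' goto b→3
  3='cab' goto c→4
  4='cabc' goto a→5
  5='cabca' goto ·  ←P0
  6='cc' goto ·  ←P2
  7='a' goto a→8 b→13 c→10
  8='aa' goto a→9
  9='aaa' goto b→12  ←P3
  10='ac' goto c→11
  11='acc' goto ·  ←P4
  12='aaab' goto ·  ←P5
  13='ab' goto a→14 c→17
  14='aba' goto a→15
  15='abaa' goto c→16
  16='abaac' goto ·  ←P6
  17='abc' goto a→18
  18='abca' goto ·  ←P7

BFS fail/out derivation:
  fail(1) 'c': from fail(0)=0 chase 'c': 0 ⇒ 0;  out={1}∪out(0)={1}
  fail(7) 'a': from fail(0)=0 chase 'a': 0 ⇒ 0;  out=∅∪out(0)=∅
  fail(2) 'ca': from fail(1)=0 chase 'a': 0 ⇒ 7;  out=∅∪out(7)=∅
  fail(6) 'cc': from fail(1)=0 chase 'c': 0 ⇒ 1;  out={2}∪out(1)={1,2}
  fail(8) 'aa': from fail(7)=0 chase 'a': 0 ⇒ 7;  out=∅∪out(7)=∅
  fail(10) 'ac': from fail(7)=0 chase 'c': 0 ⇒ 1;  out=∅∪out(1)={1}
  fail(13) 'ab': from fail(7)=0 chase 'b': 0 ⇒ 0;  out=∅∪out(0)=∅
  fail(3) 'cab': from fail(2)=7 chase 'b': 7 ⇒ 13;  out=∅∪out(13)=∅
  fail(9) 'aaa': from fail(8)=7 chase 'a': 7 ⇒ 8;  out={3}∪out(8)={3}
  fail(11) 'acc': from fail(10)=1 chase 'c': 1 ⇒ 6;  out={4}∪out(6)={1,2,4}
  fail(14) 'aba': from fail(13)=0 chase 'a': 0 ⇒ 7;  out=∅∪out(7)=∅
  fail(17) 'abc': from fail(13)=0 chase 'c': 0 ⇒ 1;  out=∅∪out(1)={1}
  fail(4) 'cabc': from fail(3)=13 chase 'c': 13 ⇒ 17;  out=∅∪out(17)={1}
  fail(12) 'aaab': from fail(9)=8 chase 'b': 8→7 ⇒ 13;  out={5}∪out(13)={5}
  fail(15) 'abaa': from fail(14)=7 chase 'a': 7 ⇒ 8;  out=∅∪out(8)=∅
  fail(18) 'abca': from fail(17)=1 chase 'a': 1 ⇒ 2;  out={7}∪out(2)={7}
  fail(5) 'cabca': from fail(4)=17 chase 'a': 17 ⇒ 18;  out={0}∪out(18)={0,7}
  fail(16) 'abaac': from fail(15)=8 chase 'c': 8→7 ⇒ 10;  out={6}∪out(10)={1,6}

Scan:
[0] read 'b'  n0⇒n0
[1] read 'a'  n0⇒n7
[2] read 'c'  n7⇒n10  → match P1@[2:2]
[3] read 'c'  n10⇒n11  → match P1@[3:3],P2@[2:3],P4@[1:3]
[4] read 'c'  n11⇒n6 (via fail)  → match P1@[4:4],P2@[3:4]
[5] read 'b'  n6⇒n0 (via fail)
[6] read 'c'  n0⇒n1  → match P1@[6:6]
[7] read 'c'  n1⇒n6  → match P1@[7:7],P2@[6:7]
[8] read 'c'  n6⇒n6 (via fail)  → match P1@[8:8],P2@[7:8]
[9] read 'a'  n6⇒n2 (via fail)
[10] read 'c'  n2⇒n10 (via fail)  → match P1@[10:10]
[11] read 'c'  n10⇒n11  → match P1@[11:11],P2@[10:11],P4@[9:11]
[12] read 'a'  n11⇒n2 (via fail)
[13] read 'a'  n2⇒n8 (via fail)
[14] read 'a'  n8⇒n9  → match P3@[12:14]
[15] read 'a'  n9⇒n9 (via fail)  → match P3@[13:15]
[16] read 'b'  n9⇒n12  → match P5@[13:16]
[17] read 'c'  n12⇒n17 (via fail)  → match P1@[17:17]
[18] read 'a'  n17⇒n18  → match P7@[15:18]
[19] read 'a'  n18⇒n8 (via fail)
[20] read 'a'  n8⇒n9  → match P3@[18:20]
[21] read 'b'  n9⇒n12  → match P5@[18:21]
[22] read 'a'  n12⇒n14 (via fail)
[23] read 'c'  n14⇒n10 (via fail)  → match P1@[23:23]
[24] read 'a'  n10⇒n2 (via fail)
[25] read 'c'  n2⇒n10 (via fail)  → match P1@[25:25]
[26] read 'c'  n10⇒n11  → match P1@[26:26],P2@[25:26],P4@[24:26]
[27] read 'a'  n11⇒n2 (via fail)
[28] read 'a'  n2⇒n8 (via fail)
[29] read 'c'  n8⇒n10 (via fail)  → match P1@[29:29]
[30] read 'c'  n10⇒n11  → match P1@[30:30],P2@[29:30],P4@[28:30]
[31] read 'a'  n11⇒n2 (via fail)
[32] read 'b'  n2⇒n3
[33] read 'a'  n3⇒n14 (via fail)
[34] read 'a'  n14⇒n15

All matches (sorted): [[2,1],[3,1],[3,2],[3,4],[4,1],[4,2],[6,1],[7,1],[7,2],[8,1],[8,2],[10,1],[11,1],[11,2],[11,4],[14,3],[15,3],[16,5],[17,1],[18,7],[20,3],[21,5],[23,1],[25,1],[26,1],[26,2],[26,4],[29,1],[30,1],[30,2],[30,4]]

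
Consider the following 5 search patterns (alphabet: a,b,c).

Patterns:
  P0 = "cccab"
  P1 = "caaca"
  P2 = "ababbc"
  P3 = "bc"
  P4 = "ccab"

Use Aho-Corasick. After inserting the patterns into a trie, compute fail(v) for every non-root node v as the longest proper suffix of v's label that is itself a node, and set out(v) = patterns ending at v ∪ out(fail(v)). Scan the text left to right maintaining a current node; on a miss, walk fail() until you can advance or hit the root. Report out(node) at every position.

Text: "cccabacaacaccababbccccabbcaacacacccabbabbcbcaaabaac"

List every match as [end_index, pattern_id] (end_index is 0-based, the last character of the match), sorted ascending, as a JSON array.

Construct AC machine:
Trie nodes:
  n0 'ε': a→10 b→16 c→1
  n1 'c': a→6 c→2
  n2 'cc': a→18 c→3
  n3 'ccc': a→4
  n4 'ccca': b→5
  n5 'cccab': ·  ←P0
  n6 'ca': a→7
  n7 'caa': c→8
  n8 'caac': a→9
  n9 'caaca': ·  ←P1
  n10 'a': b→11
  n11 'ab': a→12
  n12 'aba': b→13
  n13 'abab': b→14
  n14 'ababb': c→15
  n15 'ababbc': ·  ←P2
  n16 'b': c→17
  n17 'bc': ·  ←P3
  n18 'cca': b→19
  n19 'ccab': ·  ←P4

BFS fail/out derivation:
  n1('c'): parent n0 fail=0; on 'c' 0 → fail=0;  out ∅∪∅=∅
  n10('a'): parent n0 fail=0; on 'a' 0 → fail=0;  out ∅∪∅=∅
  n16('b'): parent n0 fail=0; on 'b' 0 → fail=0;  out ∅∪∅=∅
  n2('cc'): parent n1 fail=0; on 'c' 0 → fail=1;  out ∅∪∅=∅
  n6('ca'): parent n1 fail=0; on 'a' 0 → fail=10;  out ∅∪∅=∅
  n11('ab'): parent n10 fail=0; on 'b' 0 → fail=16;  out ∅∪∅=∅
  n17('bc'): parent n16 fail=0; on 'c' 0 → fail=1;  out {3}∪∅={3}
  n3('ccc'): parent n2 fail=1; on 'c' 1 → fail=2;  out ∅∪∅=∅
  n7('caa'): parent n6 fail=10; on 'a' 10→0 → fail=10;  out ∅∪∅=∅
  n12('aba'): parent n11 fail=16; on 'a' 16→0 → fail=10;  out ∅∪∅=∅
  n18('cca'): parent n2 fail=1; on 'a' 1 → fail=6;  out ∅∪∅=∅
  n4('ccca'): parent n3 fail=2; on 'a' 2 → fail=18;  out ∅∪∅=∅
  n8('caac'): parent n7 fail=10; on 'c' 10→0 → fail=1;  out ∅∪∅=∅
  n13('abab'): parent n12 fail=10; on 'b' 10 → fail=11;  out ∅∪∅=∅
  n19('ccab'): parent n18 fail=6; on 'b' 6→10 → fail=11;  out {4}∪∅={4}
  n5('cccab'): parent n4 fail=18; on 'b' 18 → fail=19;  out {0}∪{4}={0,4}
  n9('caaca'): parent n8 fail=1; on 'a' 1 → fail=6;  out {1}∪∅={1}
  n14('ababb'): parent n13 fail=11; on 'b' 11→16→0 → fail=16;  out ∅∪∅=∅
  n15('ababbc'): parent n14 fail=16; on 'c' 16 → fail=17;  out {2}∪{3}={2,3}

Scan:
pos 0 'c': at 1
pos 1 'c': at 2
pos 2 'c': at 3
pos 3 'a': at 4
pos 4 'b': at 5  → match P0@[0:4],P4@[1:4]
pos 5 'a': at 12 (via fail)
pos 6 'c': at 1 (via fail)
pos 7 'a': at 6
pos 8 'a': at 7
pos 9 'c': at 8
pos 10 'a': at 9  → match P1@[6:10]
pos 11 'c': at 1 (via fail)
pos 12 'c': at 2
pos 13 'a': at 18
pos 14 'b': at 19  → match P4@[11:14]
pos 15 'a': at 12 (via fail)
pos 16 'b': at 13
pos 17 'b': at 14
pos 18 'c': at 15  → match P2@[13:18],P3@[17:18]
pos 19 'c': at 2 (via fail)
pos 20 'c': at 3
pos 21 'c': at 3 (via fail)
pos 22 'a': at 4
pos 23 'b': at 5  → match P0@[19:23],P4@[20:23]
pos 24 'b': at 16 (via fail)
pos 25 'c': at 17  → match P3@[24:25]
pos 26 'a': at 6 (via fail)
pos 27 'a': at 7
pos 28 'c': at 8
pos 29 'a': at 9  → match P1@[25:29]
pos 30 'c': at 1 (via fail)
pos 31 'a': at 6
pos 32 'c': at 1 (via fail)
pos 33 'c': at 2
pos 34 'c': at 3
pos 35 'a': at 4
pos 36 'b': at 5  → match P0@[32:36],P4@[33:36]
pos 37 'b': at 16 (via fail)
pos 38 'a': at 10 (via fail)
pos 39 'b': at 11
pos 40 'b': at 16 (via fail)
pos 41 'c': at 17  → match P3@[40:41]
pos 42 'b': at 16 (via fail)
pos 43 'c': at 17  → match P3@[42:43]
pos 44 'a': at 6 (via fail)
pos 45 'a': at 7
pos 46 'a': at 10 (via fail)
pos 47 'b': at 11
pos 48 'a': at 12
pos 49 'a': at 10 (via fail)
pos 50 'c': at 1 (via fail)

Matches: [[4,0],[4,4],[10,1],[14,4],[18,2],[18,3],[23,0],[23,4],[25,3],[29,1],[36,0],[36,4],[41,3],[43,3]]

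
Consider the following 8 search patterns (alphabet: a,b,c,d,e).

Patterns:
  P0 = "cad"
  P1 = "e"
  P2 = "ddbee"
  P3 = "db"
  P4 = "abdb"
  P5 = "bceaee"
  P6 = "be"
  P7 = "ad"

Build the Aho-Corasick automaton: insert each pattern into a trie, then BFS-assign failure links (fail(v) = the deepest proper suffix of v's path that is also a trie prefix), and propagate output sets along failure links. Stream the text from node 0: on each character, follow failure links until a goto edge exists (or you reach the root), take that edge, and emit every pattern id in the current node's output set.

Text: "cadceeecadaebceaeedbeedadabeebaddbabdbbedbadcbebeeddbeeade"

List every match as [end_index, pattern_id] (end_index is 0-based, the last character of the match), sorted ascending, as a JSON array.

Build automaton:
Trie (insert patterns):
  0='ε' goto a→11 b→15 c→1 d→5 e→4
  1='c' goto a→2
  2='ca' goto d→3
  3='cad' goto ·  ←P0
  4='e' goto ·  ←P1
  5='d' goto b→10 d→6
  6='dd' goto b→7
  7='ddb' goto e→8
  8='ddbe' goto e→9
  9='ddbee' goto ·  ←P2
  10='db' goto ·  ←P3
  11='a' goto b→12 d→22
  12='ab' goto d→13
  13='abd' goto b→14
  14='abdb' goto ·  ←P4
  15='b' goto c→16 e→21
  16='bc' goto e→17
  17='bce' goto a→18
  18='bcea' goto e→19
  19='bceae' goto e→20
  20='bceaee' goto ·  ←P5
  21='be' goto ·  ←P6
  22='ad' goto ·  ←P7

BFS fail/out derivation:
  fail(1) 'c': from fail(0)=0 chase 'c': 0 ⇒ 0;  out=∅∪out(0)=∅
  fail(4) 'e': from fail(0)=0 chase 'e': 0 ⇒ 0;  out={1}∪out(0)={1}
  fail(5) 'd': from fail(0)=0 chase 'd': 0 ⇒ 0;  out=∅∪out(0)=∅
  fail(11) 'a': from fail(0)=0 chase 'a': 0 ⇒ 0;  out=∅∪out(0)=∅
  fail(15) 'b': from fail(0)=0 chase 'b': 0 ⇒ 0;  out=∅∪out(0)=∅
  fail(2) 'ca': from fail(1)=0 chase 'a': 0 ⇒ 11;  out=∅∪out(11)=∅
  fail(6) 'dd': from fail(5)=0 chase 'd': 0 ⇒ 5;  out=∅∪out(5)=∅
  fail(10) 'db': from fail(5)=0 chase 'b': 0 ⇒ 15;  out={3}∪out(15)={3}
  fail(12) 'ab': from fail(11)=0 chase 'b': 0 ⇒ 15;  out=∅∪out(15)=∅
  fail(16) 'bc': from fail(15)=0 chase 'c': 0 ⇒ 1;  out=∅∪out(1)=∅
  fail(21) 'be': from fail(15)=0 chase 'e': 0 ⇒ 4;  out={6}∪out(4)={1,6}
  fail(22) 'ad': from fail(11)=0 chase 'd': 0 ⇒ 5;  out={7}∪out(5)={7}
  fail(3) 'cad': from fail(2)=11 chase 'd': 11 ⇒ 22;  out={0}∪out(22)={0,7}
  fail(7) 'ddb': from fail(6)=5 chase 'b': 5 ⇒ 10;  out=∅∪out(10)={3}
  fail(13) 'abd': from fail(12)=15 chase 'd': 15→0 ⇒ 5;  out=∅∪out(5)=∅
  fail(17) 'bce': from fail(16)=1 chase 'e': 1→0 ⇒ 4;  out=∅∪out(4)={1}
  fail(8) 'ddbe': from fail(7)=10 chase 'e': 10→15 ⇒ 21;  out=∅∪out(21)={1,6}
  fail(14) 'abdb': from fail(13)=5 chase 'b': 5 ⇒ 10;  out={4}∪out(10)={3,4}
  fail(18) 'bcea': from fail(17)=4 chase 'a': 4→0 ⇒ 11;  out=∅∪out(11)=∅
  fail(9) 'ddbee': from fail(8)=21 chase 'e': 21→4→0 ⇒ 4;  out={2}∪out(4)={1,2}
  fail(19) 'bceae': from fail(18)=11 chase 'e': 11→0 ⇒ 4;  out=∅∪out(4)={1}
  fail(20) 'bceaee': from fail(19)=4 chase 'e': 4→0 ⇒ 4;  out={5}∪out(4)={1,5}

Text stream:
[0] read 'c'  n0⇒n1
[1] read 'a'  n1⇒n2
[2] read 'd'  n2⇒n3  ** P0@[0:2],P7@[1:2]
[3] read 'c'  n3⇒n1 (via fail)
[4] read 'e'  n1⇒n4 (via fail)  ** P1@[4:4]
[5] read 'e'  n4⇒n4 (via fail)  ** P1@[5:5]
[6] read 'e'  n4⇒n4 (via fail)  ** P1@[6:6]
[7] read 'c'  n4⇒n1 (via fail)
[8] read 'a'  n1⇒n2
[9] read 'd'  n2⇒n3  ** P0@[7:9],P7@[8:9]
[10] read 'a'  n3⇒n11 (via fail)
[11] read 'e'  n11⇒n4 (via fail)  ** P1@[11:11]
[12] read 'b'  n4⇒n15 (via fail)
[13] read 'c'  n15⇒n16
[14] read 'e'  n16⇒n17  ** P1@[14:14]
[15] read 'a'  n17⇒n18
[16] read 'e'  n18⇒n19  ** P1@[16:16]
[17] read 'e'  n19⇒n20  ** P1@[17:17],P5@[12:17]
[18] read 'd'  n20⇒n5 (via fail)
[19] read 'b'  n5⇒n10  ** P3@[18:19]
[20] read 'e'  n10⇒n21 (via fail)  ** P1@[20:20],P6@[19:20]
[21] read 'e'  n21⇒n4 (via fail)  ** P1@[21:21]
[22] read 'd'  n4⇒n5 (via fail)
[23] read 'a'  n5⇒n11 (via fail)
[24] read 'd'  n11⇒n22  ** P7@[23:24]
[25] read 'a'  n22⇒n11 (via fail)
[26] read 'b'  n11⇒n12
[27] read 'e'  n12⇒n21 (via fail)  ** P1@[27:27],P6@[26:27]
[28] read 'e'  n21⇒n4 (via fail)  ** P1@[28:28]
[29] read 'b'  n4⇒n15 (via fail)
[30] read 'a'  n15⇒n11 (via fail)
[31] read 'd'  n11⇒n22  ** P7@[30:31]
[32] read 'd'  n22⇒n6 (via fail)
[33] read 'b'  n6⇒n7  ** P3@[32:33]
[34] read 'a'  n7⇒n11 (via fail)
[35] read 'b'  n11⇒n12
[36] read 'd'  n12⇒n13
[37] read 'b'  n13⇒n14  ** P3@[36:37],P4@[34:37]
[38] read 'b'  n14⇒n15 (via fail)
[39] read 'e'  n15⇒n21  ** P1@[39:39],P6@[38:39]
[40] read 'd'  n21⇒n5 (via fail)
[41] read 'b'  n5⇒n10  ** P3@[40:41]
[42] read 'a'  n10⇒n11 (via fail)
[43] read 'd'  n11⇒n22  ** P7@[42:43]
[44] read 'c'  n22⇒n1 (via fail)
[45] read 'b'  n1⇒n15 (via fail)
[46] read 'e'  n15⇒n21  ** P1@[46:46],P6@[45:46]
[47] read 'b'  n21⇒n15 (via fail)
[48] read 'e'  n15⇒n21  ** P1@[48:48],P6@[47:48]
[49] read 'e'  n21⇒n4 (via fail)  ** P1@[49:49]
[50] read 'd'  n4⇒n5 (via fail)
[51] read 'd'  n5⇒n6
[52] read 'b'  n6⇒n7  ** P3@[51:52]
[53] read 'e'  n7⇒n8  ** P1@[53:53],P6@[52:53]
[54] read 'e'  n8⇒n9  ** P1@[54:54],P2@[50:54]
[55] read 'a'  n9⇒n11 (via fail)
[56] read 'd'  n11⇒n22  ** P7@[55:56]
[57] read 'e'  n22⇒n4 (via fail)  ** P1@[57:57]

Matches: [[2,0],[2,7],[4,1],[5,1],[6,1],[9,0],[9,7],[11,1],[14,1],[16,1],[17,1],[17,5],[19,3],[20,1],[20,6],[21,1],[24,7],[27,1],[27,6],[28,1],[31,7],[33,3],[37,3],[37,4],[39,1],[39,6],[41,3],[43,7],[46,1],[46,6],[48,1],[48,6],[49,1],[52,3],[53,1],[53,6],[54,1],[54,2],[56,7],[57,1]]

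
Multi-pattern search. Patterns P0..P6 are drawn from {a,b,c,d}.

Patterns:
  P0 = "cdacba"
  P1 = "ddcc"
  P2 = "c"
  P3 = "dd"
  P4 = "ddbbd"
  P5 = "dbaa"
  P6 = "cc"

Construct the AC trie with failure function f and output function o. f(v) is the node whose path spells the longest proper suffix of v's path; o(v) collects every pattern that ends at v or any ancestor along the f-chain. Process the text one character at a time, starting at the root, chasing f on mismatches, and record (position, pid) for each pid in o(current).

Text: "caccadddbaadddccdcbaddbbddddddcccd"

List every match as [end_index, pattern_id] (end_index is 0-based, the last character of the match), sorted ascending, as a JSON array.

Build:
Trie nodes:
  n0 'ε': c→1 d→7
  n1 'c': c→17 d→2  ←P2
  n2 'cd': a→3
  n3 'cda': c→4
  n4 'cdac': b→5
  n5 'cdacb': a→6
  n6 'cdacba': ·  ←P0
  n7 'd': b→14 d→8
  n8 'dd': b→11 c→9  ←P3
  n9 'ddc': c→10
  n10 'ddcc': ·  ←P1
  n11 'ddb': b→12
  n12 'ddbb': d→13
  n13 'ddbbd': ·  ←P4
  n14 'db': a→15
  n15 'dba': a→16
  n16 'dbaa': ·  ←P5
  n17 'cc': ·  ←P6

BFS fail/out derivation:
  fail(1) 'c': from fail(0)=0 chase 'c': 0 ⇒ 0;  out={2}∪out(0)={2}
  fail(7) 'd': from fail(0)=0 chase 'd': 0 ⇒ 0;  out=∅∪out(0)=∅
  fail(2) 'cd': from fail(1)=0 chase 'd': 0 ⇒ 7;  out=∅∪out(7)=∅
  fail(8) 'dd': from fail(7)=0 chase 'd': 0 ⇒ 7;  out={3}∪out(7)={3}
  fail(14) 'db': from fail(7)=0 chase 'b': 0 ⇒ 0;  out=∅∪out(0)=∅
  fail(17) 'cc': from fail(1)=0 chase 'c': 0 ⇒ 1;  out={6}∪out(1)={2,6}
  fail(3) 'cda': from fail(2)=7 chase 'a': 7→0 ⇒ 0;  out=∅∪out(0)=∅
  fail(9) 'ddc': from fail(8)=7 chase 'c': 7→0 ⇒ 1;  out=∅∪out(1)={2}
  fail(11) 'ddb': from fail(8)=7 chase 'b': 7 ⇒ 14;  out=∅∪out(14)=∅
  fail(15) 'dba': from fail(14)=0 chase 'a': 0 ⇒ 0;  out=∅∪out(0)=∅
  fail(4) 'cdac': from fail(3)=0 chase 'c': 0 ⇒ 1;  out=∅∪out(1)={2}
  fail(10) 'ddcc': from fail(9)=1 chase 'c': 1 ⇒ 17;  out={1}∪out(17)={1,2,6}
  fail(12) 'ddbb': from fail(11)=14 chase 'b': 14→0 ⇒ 0;  out=∅∪out(0)=∅
  fail(16) 'dbaa': from fail(15)=0 chase 'a': 0 ⇒ 0;  out={5}∪out(0)={5}
  fail(5) 'cdacb': from fail(4)=1 chase 'b': 1→0 ⇒ 0;  out=∅∪out(0)=∅
  fail(13) 'ddbbd': from fail(12)=0 chase 'd': 0 ⇒ 7;  out={4}∪out(7)={4}
  fail(6) 'cdacba': from fail(5)=0 chase 'a': 0 ⇒ 0;  out={0}∪out(0)={0}

Scan:
[0] read 'c'  n0⇒n1  → match P2@[0:0]
[1] read 'a'  n1⇒n0 ·f
[2] read 'c'  n0⇒n1  → match P2@[2:2]
[3] read 'c'  n1⇒n17  → match P2@[3:3],P6@[2:3]
[4] read 'a'  n17⇒n0 ·f
[5] read 'd'  n0⇒n7
[6] read 'd'  n7⇒n8  → match P3@[5:6]
[7] read 'd'  n8⇒n8 ·f  → match P3@[6:7]
[8] read 'b'  n8⇒n11
[9] read 'a'  n11⇒n15 ·f
[10] read 'a'  n15⇒n16  → match P5@[7:10]
[11] read 'd'  n16⇒n7 ·f
[12] read 'd'  n7⇒n8  → match P3@[11:12]
[13] read 'd'  n8⇒n8 ·f  → match P3@[12:13]
[14] read 'c'  n8⇒n9  → match P2@[14:14]
[15] read 'c'  n9⇒n10  → match P1@[12:15],P2@[15:15],P6@[14:15]
[16] read 'd'  n10⇒n2 ·f
[17] read 'c'  n2⇒n1 ·f  → match P2@[17:17]
[18] read 'b'  n1⇒n0 ·f
[19] read 'a'  n0⇒n0
[20] read 'd'  n0⇒n7
[21] read 'd'  n7⇒n8  → match P3@[20:21]
[22] read 'b'  n8⇒n11
[23] read 'b'  n11⇒n12
[24] read 'd'  n12⇒n13  → match P4@[20:24]
[25] read 'd'  n13⇒n8 ·f  → match P3@[24:25]
[26] read 'd'  n8⇒n8 ·f  → match P3@[25:26]
[27] read 'd'  n8⇒n8 ·f  → match P3@[26:27]
[28] read 'd'  n8⇒n8 ·f  → match P3@[27:28]
[29] read 'd'  n8⇒n8 ·f  → match P3@[28:29]
[30] read 'c'  n8⇒n9  → match P2@[30:30]
[31] read 'c'  n9⇒n10  → match P1@[28:31],P2@[31:31],P6@[30:31]
[32] read 'c'  n10⇒n17 ·f  → match P2@[32:32],P6@[31:32]
[33] read 'd'  n17⇒n2 ·f

All matches (sorted): [[0,2],[2,2],[3,2],[3,6],[6,3],[7,3],[10,5],[12,3],[13,3],[14,2],[15,1],[15,2],[15,6],[17,2],[21,3],[24,4],[25,3],[26,3],[27,3],[28,3],[29,3],[30,2],[31,1],[31,2],[31,6],[32,2],[32,6]]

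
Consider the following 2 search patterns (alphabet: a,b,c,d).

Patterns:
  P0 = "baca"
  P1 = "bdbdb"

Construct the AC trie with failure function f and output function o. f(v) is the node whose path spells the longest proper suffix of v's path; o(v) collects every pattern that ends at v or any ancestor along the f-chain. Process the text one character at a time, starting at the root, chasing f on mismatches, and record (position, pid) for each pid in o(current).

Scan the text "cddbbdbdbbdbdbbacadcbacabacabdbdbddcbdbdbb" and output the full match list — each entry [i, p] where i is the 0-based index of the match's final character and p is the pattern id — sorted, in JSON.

Build:
Trie (insert patterns):
  n0 'ε': b→1
  n1 'b': a→2 d→5
  n2 'ba': c→3
  n3 'bac': a→4
  n4 'baca': ·  ←P0
  n5 'bd': b→6
  n6 'bdb': d→7
  n7 'bdbd': b→8
  n8 'bdbdb': ·  ←P1

Failure links (BFS by depth):
  n1('b'): parent n0 fail=0; on 'b' 0 → fail=0;  out ∅∪∅=∅
  n2('ba'): parent n1 fail=0; on 'a' 0 → fail=0;  out ∅∪∅=∅
  n5('bd'): parent n1 fail=0; on 'd' 0 → fail=0;  out ∅∪∅=∅
  n3('bac'): parent n2 fail=0; on 'c' 0 → fail=0;  out ∅∪∅=∅
  n6('bdb'): parent n5 fail=0; on 'b' 0 → fail=1;  out ∅∪∅=∅
  n4('baca'): parent n3 fail=0; on 'a' 0 → fail=0;  out {0}∪∅={0}
  n7('bdbd'): parent n6 fail=1; on 'd' 1 → fail=5;  out ∅∪∅=∅
  n8('bdbdb'): parent n7 fail=5; on 'b' 5 → fail=6;  out {1}∪∅={1}

Scan:
[0] read 'c'  n0⇒n0
[1] read 'd'  n0⇒n0
[2] read 'd'  n0⇒n0
[3] read 'b'  n0⇒n1
[4] read 'b'  n1⇒n1 (via fail)
[5] read 'd'  n1⇒n5
[6] read 'b'  n5⇒n6
[7] read 'd'  n6⇒n7
[8] read 'b'  n7⇒n8  → match P1@[4:8]
[9] read 'b'  n8⇒n1 (via fail)
[10] read 'd'  n1⇒n5
[11] read 'b'  n5⇒n6
[12] read 'd'  n6⇒n7
[13] read 'b'  n7⇒n8  → match P1@[9:13]
[14] read 'b'  n8⇒n1 (via fail)
[15] read 'a'  n1⇒n2
[16] read 'c'  n2⇒n3
[17] read 'a'  n3⇒n4  → match P0@[14:17]
[18] read 'd'  n4⇒n0 (via fail)
[19] read 'c'  n0⇒n0
[20] read 'b'  n0⇒n1
[21] read 'a'  n1⇒n2
[22] read 'c'  n2⇒n3
[23] read 'a'  n3⇒n4  → match P0@[20:23]
[24] read 'b'  n4⇒n1 (via fail)
[25] read 'a'  n1⇒n2
[26] read 'c'  n2⇒n3
[27] read 'a'  n3⇒n4  → match P0@[24:27]
[28] read 'b'  n4⇒n1 (via fail)
[29] read 'd'  n1⇒n5
[30] read 'b'  n5⇒n6
[31] read 'd'  n6⇒n7
[32] read 'b'  n7⇒n8  → match P1@[28:32]
[33] read 'd'  n8⇒n7 (via fail)
[34] read 'd'  n7⇒n0 (via fail)
[35] read 'c'  n0⇒n0
[36] read 'b'  n0⇒n1
[37] read 'd'  n1⇒n5
[38] read 'b'  n5⇒n6
[39] read 'd'  n6⇒n7
[40] read 'b'  n7⇒n8  → match P1@[36:40]
[41] read 'b'  n8⇒n1 (via fail)

Matches: [[8,1],[13,1],[17,0],[23,0],[27,0],[32,1],[40,1]]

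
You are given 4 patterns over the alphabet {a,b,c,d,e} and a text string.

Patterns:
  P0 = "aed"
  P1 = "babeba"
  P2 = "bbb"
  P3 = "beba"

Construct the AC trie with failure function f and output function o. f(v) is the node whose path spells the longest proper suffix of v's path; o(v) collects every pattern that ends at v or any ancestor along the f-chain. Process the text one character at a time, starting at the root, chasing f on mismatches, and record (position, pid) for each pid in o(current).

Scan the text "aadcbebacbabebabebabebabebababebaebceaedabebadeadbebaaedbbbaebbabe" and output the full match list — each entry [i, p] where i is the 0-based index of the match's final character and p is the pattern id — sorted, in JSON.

Build automaton:
Trie (insert patterns):
  n0 'ε': a→1 b→4
  n1 'a': e→2
  n2 'ae': d→3
  n3 'aed': ·  ←P0
  n4 'b': a→5 b→10 e→12
  n5 'ba': b→6
  n6 'bab': e→7
  n7 'babe': b→8
  n8 'babeb': a→9
  n9 'babeba': ·  ←P1
  n10 'bb': b→11
  n11 'bbb': ·  ←P2
  n12 'be': b→13
  n13 'beb': a→14
  n14 'beba': ·  ←P3

BFS fail/out derivation:
  n1('a'): parent n0 fail=0; on 'a' 0 → fail=0;  out ∅∪∅=∅
  n4('b'): parent n0 fail=0; on 'b' 0 → fail=0;  out ∅∪∅=∅
  n2('ae'): parent n1 fail=0; on 'e' 0 → fail=0;  out ∅∪∅=∅
  n5('ba'): parent n4 fail=0; on 'a' 0 → fail=1;  out ∅∪∅=∅
  n10('bb'): parent n4 fail=0; on 'b' 0 → fail=4;  out ∅∪∅=∅
  n12('be'): parent n4 fail=0; on 'e' 0 → fail=0;  out ∅∪∅=∅
  n3('aed'): parent n2 fail=0; on 'd' 0 → fail=0;  out {0}∪∅={0}
  n6('bab'): parent n5 fail=1; on 'b' 1→0 → fail=4;  out ∅∪∅=∅
  n11('bbb'): parent n10 fail=4; on 'b' 4 → fail=10;  out {2}∪∅={2}
  n13('beb'): parent n12 fail=0; on 'b' 0 → fail=4;  out ∅∪∅=∅
  n7('babe'): parent n6 fail=4; on 'e' 4 → fail=12;  out ∅∪∅=∅
  n14('beba'): parent n13 fail=4; on 'a' 4 → fail=5;  out {3}∪∅={3}
  n8('babeb'): parent n7 fail=12; on 'b' 12 → fail=13;  out ∅∪∅=∅
  n9('babeba'): parent n8 fail=13; on 'a' 13 → fail=14;  out {1}∪{3}={1,3}

Scan:
i=0 'a': node 0→1
i=1 'a': node 1→1 ·f
i=2 'd': node 1→0 ·f
i=3 'c': node 0→0
i=4 'b': node 0→4
i=5 'e': node 4→12
i=6 'b': node 12→13
i=7 'a': node 13→14  → match P3@[4:7]
i=8 'c': node 14→0 ·f
i=9 'b': node 0→4
i=10 'a': node 4→5
i=11 'b': node 5→6
i=12 'e': node 6→7
i=13 'b': node 7→8
i=14 'a': node 8→9  → match P1@[9:14],P3@[11:14]
i=15 'b': node 9→6 ·f
i=16 'e': node 6→7
i=17 'b': node 7→8
i=18 'a': node 8→9  → match P1@[13:18],P3@[15:18]
i=19 'b': node 9→6 ·f
i=20 'e': node 6→7
i=21 'b': node 7→8
i=22 'a': node 8→9  → match P1@[17:22],P3@[19:22]
i=23 'b': node 9→6 ·f
i=24 'e': node 6→7
i=25 'b': node 7→8
i=26 'a': node 8→9  → match P1@[21:26],P3@[23:26]
i=27 'b': node 9→6 ·f
i=28 'a': node 6→5 ·f
i=29 'b': node 5→6
i=30 'e': node 6→7
i=31 'b': node 7→8
i=32 'a': node 8→9  → match P1@[27:32],P3@[29:32]
i=33 'e': node 9→2 ·f
i=34 'b': node 2→4 ·f
i=35 'c': node 4→0 ·f
i=36 'e': node 0→0
i=37 'a': node 0→1
i=38 'e': node 1→2
i=39 'd': node 2→3  → match P0@[37:39]
i=40 'a': node 3→1 ·f
i=41 'b': node 1→4 ·f
i=42 'e': node 4→12
i=43 'b': node 12→13
i=44 'a': node 13→14  → match P3@[41:44]
i=45 'd': node 14→0 ·f
i=46 'e': node 0→0
i=47 'a': node 0→1
i=48 'd': node 1→0 ·f
i=49 'b': node 0→4
i=50 'e': node 4→12
i=51 'b': node 12→13
i=52 'a': node 13→14  → match P3@[49:52]
i=53 'a': node 14→1 ·f
i=54 'e': node 1→2
i=55 'd': node 2→3  → match P0@[53:55]
i=56 'b': node 3→4 ·f
i=57 'b': node 4→10
i=58 'b': node 10→11  → match P2@[56:58]
i=59 'a': node 11→5 ·f
i=60 'e': node 5→2 ·f
i=61 'b': node 2→4 ·f
i=62 'b': node 4→10
i=63 'a': node 10→5 ·f
i=64 'b': node 5→6
i=65 'e': node 6→7

Result: [[7,3],[14,1],[14,3],[18,1],[18,3],[22,1],[22,3],[26,1],[26,3],[32,1],[32,3],[39,0],[44,3],[52,3],[55,0],[58,2]]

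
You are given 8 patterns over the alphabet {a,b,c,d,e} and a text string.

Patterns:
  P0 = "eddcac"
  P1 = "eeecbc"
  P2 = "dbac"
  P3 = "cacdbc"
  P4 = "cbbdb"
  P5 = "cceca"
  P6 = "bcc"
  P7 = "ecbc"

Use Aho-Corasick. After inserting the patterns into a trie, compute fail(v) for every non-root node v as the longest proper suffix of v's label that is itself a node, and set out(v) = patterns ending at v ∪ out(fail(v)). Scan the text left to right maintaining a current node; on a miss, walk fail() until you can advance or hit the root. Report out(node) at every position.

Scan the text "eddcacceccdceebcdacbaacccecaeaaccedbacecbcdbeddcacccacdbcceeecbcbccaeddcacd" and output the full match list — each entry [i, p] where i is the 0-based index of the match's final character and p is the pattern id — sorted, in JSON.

Build:
Trie (insert patterns):
  0='ε' goto b→30 c→16 d→12 e→1
  1='e' goto c→33 d→2 e→7
  2='ed' goto d→3
  3='edd' goto c→4
  4='eddc' goto a→5
  5='eddca' goto c→6
  6='eddcac' goto ·  ←P0
  7='ee' goto e→8
  8='eee' goto c→9
  9='eeec' goto b→10
  10='eeecb' goto c→11
  11='eeecbc' goto ·  ←P1
  12='d' goto b→13
  13='db' goto a→14
  14='dba' goto c→15
  15='dbac' goto ·  ←P2
  16='c' goto a→17 b→22 c→26
  17='ca' goto c→18
  18='cac' goto d→19
  19='cacd' goto b→20
  20='cacdb' goto c→21
  21='cacdbc' goto ·  ←P3
  22='cb' goto b→23
  23='cbb' goto d→24
  24='cbbd' goto b→25
  25='cbbdb' goto ·  ←P4
  26='cc' goto e→27
  27='cce' goto c→28
  28='ccec' goto a→29
  29='cceca' goto ·  ←P5
  30='b' goto c→31
  31='bc' goto c→32
  32='bcc' goto ·  ←P6
  33='ec' goto b→34
  34='ecb' goto c→35
  35='ecbc' goto ·  ←P7

BFS fail/out derivation:
  fail(1) 'e': from fail(0)=0 chase 'e': 0 ⇒ 0;  out=∅∪out(0)=∅
  fail(12) 'd': from fail(0)=0 chase 'd': 0 ⇒ 0;  out=∅∪out(0)=∅
  fail(16) 'c': from fail(0)=0 chase 'c': 0 ⇒ 0;  out=∅∪out(0)=∅
  fail(30) 'b': from fail(0)=0 chase 'b': 0 ⇒ 0;  out=∅∪out(0)=∅
  fail(2) 'ed': from fail(1)=0 chase 'd': 0 ⇒ 12;  out=∅∪out(12)=∅
  fail(7) 'ee': from fail(1)=0 chase 'e': 0 ⇒ 1;  out=∅∪out(1)=∅
  fail(13) 'db': from fail(12)=0 chase 'b': 0 ⇒ 30;  out=∅∪out(30)=∅
  fail(17) 'ca': from fail(16)=0 chase 'a': 0 ⇒ 0;  out=∅∪out(0)=∅
  fail(22) 'cb': from fail(16)=0 chase 'b': 0 ⇒ 30;  out=∅∪out(30)=∅
  fail(26) 'cc': from fail(16)=0 chase 'c': 0 ⇒ 16;  out=∅∪out(16)=∅
  fail(31) 'bc': from fail(30)=0 chase 'c': 0 ⇒ 16;  out=∅∪out(16)=∅
  fail(33) 'ec': from fail(1)=0 chase 'c': 0 ⇒ 16;  out=∅∪out(16)=∅
  fail(3) 'edd': from fail(2)=12 chase 'd': 12→0 ⇒ 12;  out=∅∪out(12)=∅
  fail(8) 'eee': from fail(7)=1 chase 'e': 1 ⇒ 7;  out=∅∪out(7)=∅
  fail(14) 'dba': from fail(13)=30 chase 'a': 30→0 ⇒ 0;  out=∅∪out(0)=∅
  fail(18) 'cac': from fail(17)=0 chase 'c': 0 ⇒ 16;  out=∅∪out(16)=∅
  fail(23) 'cbb': from fail(22)=30 chase 'b': 30→0 ⇒ 30;  out=∅∪out(30)=∅
  fail(27) 'cce': from fail(26)=16 chase 'e': 16→0 ⇒ 1;  out=∅∪out(1)=∅
  fail(32) 'bcc': from fail(31)=16 chase 'c': 16 ⇒ 26;  out={6}∪out(26)={6}
  fail(34) 'ecb': from fail(33)=16 chase 'b': 16 ⇒ 22;  out=∅∪out(22)=∅
  fail(4) 'eddc': from fail(3)=12 chase 'c': 12→0 ⇒ 16;  out=∅∪out(16)=∅
  fail(9) 'eeec': from fail(8)=7 chase 'c': 7→1 ⇒ 33;  out=∅∪out(33)=∅
  fail(15) 'dbac': from fail(14)=0 chase 'c': 0 ⇒ 16;  out={2}∪out(16)={2}
  fail(19) 'cacd': from fail(18)=16 chase 'd': 16→0 ⇒ 12;  out=∅∪out(12)=∅
  fail(24) 'cbbd': from fail(23)=30 chase 'd': 30→0 ⇒ 12;  out=∅∪out(12)=∅
  fail(28) 'ccec': from fail(27)=1 chase 'c': 1 ⇒ 33;  out=∅∪out(33)=∅
  fail(35) 'ecbc': from fail(34)=22 chase 'c': 22→30 ⇒ 31;  out={7}∪out(31)={7}
  fail(5) 'eddca': from fail(4)=16 chase 'a': 16 ⇒ 17;  out=∅∪out(17)=∅
  fail(10) 'eeecb': from fail(9)=33 chase 'b': 33 ⇒ 34;  out=∅∪out(34)=∅
  fail(20) 'cacdb': from fail(19)=12 chase 'b': 12 ⇒ 13;  out=∅∪out(13)=∅
  fail(25) 'cbbdb': from fail(24)=12 chase 'b': 12 ⇒ 13;  out={4}∪out(13)={4}
  fail(29) 'cceca': from fail(28)=33 chase 'a': 33→16 ⇒ 17;  out={5}∪out(17)={5}
  fail(6) 'eddcac': from fail(5)=17 chase 'c': 17 ⇒ 18;  out={0}∪out(18)={0}
  fail(11) 'eeecbc': from fail(10)=34 chase 'c': 34 ⇒ 35;  out={1}∪out(35)={1,7}
  fail(21) 'cacdbc': from fail(20)=13 chase 'c': 13→30 ⇒ 31;  out={3}∪out(31)={3}

Text stream:
pos 0 'e': at 1
pos 1 'd': at 2
pos 2 'd': at 3
pos 3 'c': at 4
pos 4 'a': at 5
pos 5 'c': at 6  emit P0@[0:5]
pos 6 'c': at 26 (fail-walked)
pos 7 'e': at 27
pos 8 'c': at 28
pos 9 'c': at 26 (fail-walked)
pos 10 'd': at 12 (fail-walked)
pos 11 'c': at 16 (fail-walked)
pos 12 'e': at 1 (fail-walked)
pos 13 'e': at 7
pos 14 'b': at 30 (fail-walked)
pos 15 'c': at 31
pos 16 'd': at 12 (fail-walked)
pos 17 'a': at 0 (fail-walked)
pos 18 'c': at 16
pos 19 'b': at 22
pos 20 'a': at 0 (fail-walked)
pos 21 'a': at 0
pos 22 'c': at 16
pos 23 'c': at 26
pos 24 'c': at 26 (fail-walked)
pos 25 'e': at 27
pos 26 'c': at 28
pos 27 'a': at 29  emit P5@[23:27]
pos 28 'e': at 1 (fail-walked)
pos 29 'a': at 0 (fail-walked)
pos 30 'a': at 0
pos 31 'c': at 16
pos 32 'c': at 26
pos 33 'e': at 27
pos 34 'd': at 2 (fail-walked)
pos 35 'b': at 13 (fail-walked)
pos 36 'a': at 14
pos 37 'c': at 15  emit P2@[34:37]
pos 38 'e': at 1 (fail-walked)
pos 39 'c': at 33
pos 40 'b': at 34
pos 41 'c': at 35  emit P7@[38:41]
pos 42 'd': at 12 (fail-walked)
pos 43 'b': at 13
pos 44 'e': at 1 (fail-walked)
pos 45 'd': at 2
pos 46 'd': at 3
pos 47 'c': at 4
pos 48 'a': at 5
pos 49 'c': at 6  emit P0@[44:49]
pos 50 'c': at 26 (fail-walked)
pos 51 'c': at 26 (fail-walked)
pos 52 'a': at 17 (fail-walked)
pos 53 'c': at 18
pos 54 'd': at 19
pos 55 'b': at 20
pos 56 'c': at 21  emit P3@[51:56]
pos 57 'c': at 32 (fail-walked)  emit P6@[55:57]
pos 58 'e': at 27 (fail-walked)
pos 59 'e': at 7 (fail-walked)
pos 60 'e': at 8
pos 61 'c': at 9
pos 62 'b': at 10
pos 63 'c': at 11  emit P1@[58:63],P7@[60:63]
pos 64 'b': at 22 (fail-walked)
pos 65 'c': at 31 (fail-walked)
pos 66 'c': at 32  emit P6@[64:66]
pos 67 'a': at 17 (fail-walked)
pos 68 'e': at 1 (fail-walked)
pos 69 'd': at 2
pos 70 'd': at 3
pos 71 'c': at 4
pos 72 'a': at 5
pos 73 'c': at 6  emit P0@[68:73]
pos 74 'd': at 19 (fail-walked)

Result: [[5,0],[27,5],[37,2],[41,7],[49,0],[56,3],[57,6],[63,1],[63,7],[66,6],[73,0]]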